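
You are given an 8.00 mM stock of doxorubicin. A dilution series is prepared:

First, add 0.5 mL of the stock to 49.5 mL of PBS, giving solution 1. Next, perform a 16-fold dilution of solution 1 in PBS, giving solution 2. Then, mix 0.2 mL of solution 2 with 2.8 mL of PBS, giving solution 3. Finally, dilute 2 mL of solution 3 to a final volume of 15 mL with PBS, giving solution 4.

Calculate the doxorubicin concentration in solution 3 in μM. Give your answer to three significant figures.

Step 1: 0.5 mL + 49.5 mL = 50 mL total → factor 50/0.5 = 100
Step 2: 16-fold → factor 16
Step 3: 0.2 mL + 2.8 mL = 3 mL total → factor 3/0.2 = 15
Dilution factor through solution 3 = 100 × 16 × 15 = 24000
[solution 3] = 8.00 mM / 24000 = 0.0003333 mM = 0.333 μM

0.333 μM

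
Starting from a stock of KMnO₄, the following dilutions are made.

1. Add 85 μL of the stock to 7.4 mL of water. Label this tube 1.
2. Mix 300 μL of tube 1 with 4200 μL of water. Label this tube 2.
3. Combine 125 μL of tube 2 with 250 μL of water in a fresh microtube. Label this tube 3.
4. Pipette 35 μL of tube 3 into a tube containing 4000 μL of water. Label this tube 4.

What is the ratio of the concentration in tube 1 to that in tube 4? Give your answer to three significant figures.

Step 1: 85 μL + 7.4 mL = 7485 μL total → factor 7485/85 = 88.059
Step 2: 300 μL + 4200 μL = 4500 μL total → factor 4500/300 = 15
Step 3: 125 μL + 250 μL = 375 μL total → factor 375/125 = 3
Step 4: 35 μL + 4000 μL = 4035 μL total → factor 4035/35 = 115.29
Dilution factor to tube 1 = 88.059; to tube 4 = 4.5684 × 10^5
[tube 1]/[tube 4] = (factor to tube 4)/(factor to tube 1) = 4.5684 × 10^5/88.059 = 5.19 × 10^3

5.19 × 10^3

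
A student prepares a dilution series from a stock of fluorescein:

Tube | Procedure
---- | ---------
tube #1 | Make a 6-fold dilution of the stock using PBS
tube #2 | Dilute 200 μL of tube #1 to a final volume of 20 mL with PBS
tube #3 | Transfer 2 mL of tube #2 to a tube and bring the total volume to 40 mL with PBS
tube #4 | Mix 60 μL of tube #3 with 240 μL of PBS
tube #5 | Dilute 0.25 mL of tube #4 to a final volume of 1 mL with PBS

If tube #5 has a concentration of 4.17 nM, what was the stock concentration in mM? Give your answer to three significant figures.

Step 1: 6-fold → factor 6
Step 2: 200 μL brought to 20 mL → factor 20000/200 = 100
Step 3: 2 mL brought to 40 mL → factor 40/2 = 20
Step 4: 60 μL + 240 μL = 300 μL total → factor 300/60 = 5
Step 5: 0.25 mL brought to 1 mL → factor 1/0.25 = 4
Overall dilution factor = 6 × 100 × 20 × 5 × 4 = 2.4 × 10^5
Stock = 4.17 nM × 2.4 × 10^5 = 1.001 × 10^6 nM = 1.00 mM

1.00 mM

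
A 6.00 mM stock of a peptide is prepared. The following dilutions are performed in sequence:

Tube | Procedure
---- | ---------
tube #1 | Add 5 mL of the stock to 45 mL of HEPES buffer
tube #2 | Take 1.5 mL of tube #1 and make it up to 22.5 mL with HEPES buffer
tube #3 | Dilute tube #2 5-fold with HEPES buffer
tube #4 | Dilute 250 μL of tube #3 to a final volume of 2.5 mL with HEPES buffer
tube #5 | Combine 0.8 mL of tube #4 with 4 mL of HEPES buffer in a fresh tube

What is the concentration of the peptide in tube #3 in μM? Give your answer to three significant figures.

8.00 μM

Step 1: 5 mL + 45 mL = 50 mL total → factor 50/5 = 10
Step 2: 1.5 mL brought to 22.5 mL → factor 22.5/1.5 = 15
Step 3: 5-fold → factor 5
Dilution factor through tube #3 = 10 × 15 × 5 = 750
[tube #3] = 6.00 mM / 750 = 0.008000 mM = 8.00 μM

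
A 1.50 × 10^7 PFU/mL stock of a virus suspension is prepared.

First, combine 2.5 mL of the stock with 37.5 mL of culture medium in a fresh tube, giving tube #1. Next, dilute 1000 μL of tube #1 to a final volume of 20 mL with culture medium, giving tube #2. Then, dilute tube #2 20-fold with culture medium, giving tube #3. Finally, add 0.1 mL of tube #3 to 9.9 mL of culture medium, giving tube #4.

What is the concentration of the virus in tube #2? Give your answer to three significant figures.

Step 1: 2.5 mL + 37.5 mL = 40 mL total → factor 40/2.5 = 16
Step 2: 1000 μL brought to 20 mL → factor 20000/1000 = 20
Dilution factor through tube #2 = 16 × 20 = 320
[tube #2] = 1.50 × 10^7 PFU/mL / 320 = 4.69 × 10^4 PFU/mL

4.69 × 10^4 PFU/mL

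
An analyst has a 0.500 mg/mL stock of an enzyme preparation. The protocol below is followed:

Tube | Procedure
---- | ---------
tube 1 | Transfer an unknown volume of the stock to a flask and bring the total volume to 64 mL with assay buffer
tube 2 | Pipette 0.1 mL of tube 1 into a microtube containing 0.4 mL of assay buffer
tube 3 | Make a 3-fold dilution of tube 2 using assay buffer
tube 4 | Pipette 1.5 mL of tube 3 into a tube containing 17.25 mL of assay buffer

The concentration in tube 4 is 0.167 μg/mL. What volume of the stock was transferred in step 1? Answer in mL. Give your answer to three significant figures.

Step 1: v brought to 64 mL → factor = 64 mL/v
Step 2: 0.1 mL + 0.4 mL = 0.5 mL total → factor 0.5/0.1 = 5
Step 3: 3-fold → factor 3
Step 4: 1.5 mL + 17.25 mL = 18.75 mL total → factor 18.75/1.5 = 12.5
Product of known-step factors = 187.5
Overall factor = 0.500 mg/mL / (0.167 μg/mL) = 2994
Step-1 factor = 2994 / 187.5 = 15.968
v = 64 mL / 15.968 = 4.01 mL

4.01 mL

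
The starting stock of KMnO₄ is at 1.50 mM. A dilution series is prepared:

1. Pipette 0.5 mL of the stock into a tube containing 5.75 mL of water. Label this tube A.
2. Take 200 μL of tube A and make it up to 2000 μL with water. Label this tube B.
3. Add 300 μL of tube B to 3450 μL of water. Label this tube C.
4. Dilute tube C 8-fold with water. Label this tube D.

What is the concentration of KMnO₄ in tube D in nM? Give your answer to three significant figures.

120 nM

Step 1: 0.5 mL + 5.75 mL = 6.25 mL total → factor 6.25/0.5 = 12.5
Step 2: 200 μL brought to 2000 μL → factor 2000/200 = 10
Step 3: 300 μL + 3450 μL = 3750 μL total → factor 3750/300 = 12.5
Step 4: 8-fold → factor 8
Overall dilution factor = 12.5 × 10 × 12.5 × 8 = 12500
Final = 1.50 mM / 12500 = 0.0001200 mM = 120 nM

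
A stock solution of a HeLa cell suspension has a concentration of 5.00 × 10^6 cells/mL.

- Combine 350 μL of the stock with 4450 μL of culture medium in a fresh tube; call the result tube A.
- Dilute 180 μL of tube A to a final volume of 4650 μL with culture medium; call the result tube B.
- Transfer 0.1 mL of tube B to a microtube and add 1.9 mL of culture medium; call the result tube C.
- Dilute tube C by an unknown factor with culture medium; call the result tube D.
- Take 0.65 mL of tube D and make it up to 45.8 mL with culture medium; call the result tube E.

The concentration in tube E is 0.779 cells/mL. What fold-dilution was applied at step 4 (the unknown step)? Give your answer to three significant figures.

Step 1: 350 μL + 4450 μL = 4800 μL total → factor 4800/350 = 13.714
Step 2: 180 μL brought to 4650 μL → factor 4650/180 = 25.833
Step 3: 0.1 mL + 1.9 mL = 2 mL total → factor 2/0.1 = 20
Step 4: unknown factor x
Step 5: 0.65 mL brought to 45.8 mL → factor 45.8/0.65 = 70.462
Product of known-step factors = 4.9927 × 10^5
Overall factor = 5.00 × 10^6 cells/mL / (0.779 cells/mL) = 6.4185 × 10^6
x = 6.4185 × 10^6 / 4.9927 × 10^5 = 12.9

12.9-fold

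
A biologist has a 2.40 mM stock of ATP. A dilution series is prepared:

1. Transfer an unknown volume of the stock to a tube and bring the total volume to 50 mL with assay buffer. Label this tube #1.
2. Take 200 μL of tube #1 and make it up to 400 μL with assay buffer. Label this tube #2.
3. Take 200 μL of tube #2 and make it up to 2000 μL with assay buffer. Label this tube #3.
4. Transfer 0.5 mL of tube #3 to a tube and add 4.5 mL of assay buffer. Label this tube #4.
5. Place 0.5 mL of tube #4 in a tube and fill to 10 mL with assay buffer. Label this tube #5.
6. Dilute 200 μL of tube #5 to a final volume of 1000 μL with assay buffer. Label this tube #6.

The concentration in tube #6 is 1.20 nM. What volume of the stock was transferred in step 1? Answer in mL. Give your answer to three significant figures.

0.500 mL

Step 1: v brought to 50 mL → factor = 50 mL/v
Step 2: 200 μL brought to 400 μL → factor 400/200 = 2
Step 3: 200 μL brought to 2000 μL → factor 2000/200 = 10
Step 4: 0.5 mL + 4.5 mL = 5 mL total → factor 5/0.5 = 10
Step 5: 0.5 mL brought to 10 mL → factor 10/0.5 = 20
Step 6: 200 μL brought to 1000 μL → factor 1000/200 = 5
Product of known-step factors = 20000
Overall factor = 2.40 mM / (1.20 nM) = 2 × 10^6
Step-1 factor = 2 × 10^6 / 20000 = 100
v = 50 mL / 100 = 0.500 mL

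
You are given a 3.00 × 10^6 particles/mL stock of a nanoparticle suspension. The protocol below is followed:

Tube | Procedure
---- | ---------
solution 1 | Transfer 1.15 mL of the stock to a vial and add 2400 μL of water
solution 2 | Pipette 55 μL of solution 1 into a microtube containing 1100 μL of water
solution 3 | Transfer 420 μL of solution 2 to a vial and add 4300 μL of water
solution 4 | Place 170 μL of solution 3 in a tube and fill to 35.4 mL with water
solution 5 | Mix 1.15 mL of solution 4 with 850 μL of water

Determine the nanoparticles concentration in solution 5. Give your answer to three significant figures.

11.4 particles/mL

Step 1: 1.15 mL + 2400 μL = 3.55 mL total → factor 3.55/1.15 = 3.087
Step 2: 55 μL + 1100 μL = 1155 μL total → factor 1155/55 = 21
Step 3: 420 μL + 4300 μL = 4720 μL total → factor 4720/420 = 11.238
Step 4: 170 μL brought to 35.4 mL → factor 35400/170 = 208.24
Step 5: 1.15 mL + 850 μL = 2 mL total → factor 2/1.15 = 1.7391
Overall dilution factor = 3.087 × 21 × 11.238 × 208.24 × 1.7391 = 2.6383 × 10^5
Final = 3.00 × 10^6 particles/mL / 2.6383 × 10^5 = 11.4 particles/mL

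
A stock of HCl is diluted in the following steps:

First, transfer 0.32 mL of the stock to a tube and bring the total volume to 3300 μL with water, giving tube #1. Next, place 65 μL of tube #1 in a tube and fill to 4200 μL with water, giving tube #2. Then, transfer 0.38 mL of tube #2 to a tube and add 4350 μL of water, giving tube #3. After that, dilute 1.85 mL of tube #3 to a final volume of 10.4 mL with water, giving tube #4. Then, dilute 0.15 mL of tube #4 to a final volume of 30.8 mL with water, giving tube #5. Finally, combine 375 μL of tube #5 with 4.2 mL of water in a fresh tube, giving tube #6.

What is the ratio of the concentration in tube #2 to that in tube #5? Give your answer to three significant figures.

Step 1: 0.32 mL brought to 3300 μL → factor 3.3/0.32 = 10.312
Step 2: 65 μL brought to 4200 μL → factor 4200/65 = 64.615
Step 3: 0.38 mL + 4350 μL = 4.73 mL total → factor 4.73/0.38 = 12.447
Step 4: 1.85 mL brought to 10.4 mL → factor 10.4/1.85 = 5.6216
Step 5: 0.15 mL brought to 30.8 mL → factor 30.8/0.15 = 205.33
Dilution factor to tube #2 = 666.35; to tube #5 = 9.5741 × 10^6
[tube #2]/[tube #5] = (factor to tube #5)/(factor to tube #2) = 9.5741 × 10^6/666.35 = 1.44 × 10^4

1.44 × 10^4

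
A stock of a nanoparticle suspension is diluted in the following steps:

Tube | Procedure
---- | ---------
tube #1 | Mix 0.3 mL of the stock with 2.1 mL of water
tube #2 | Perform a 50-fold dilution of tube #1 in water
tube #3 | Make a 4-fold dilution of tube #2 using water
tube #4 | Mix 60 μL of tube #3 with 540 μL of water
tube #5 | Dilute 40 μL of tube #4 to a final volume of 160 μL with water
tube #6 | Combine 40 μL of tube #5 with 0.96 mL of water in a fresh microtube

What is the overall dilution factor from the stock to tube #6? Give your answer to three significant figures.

Step 1: 0.3 mL + 2.1 mL = 2.4 mL total → factor 2.4/0.3 = 8
Step 2: 50-fold → factor 50
Step 3: 4-fold → factor 4
Step 4: 60 μL + 540 μL = 600 μL total → factor 600/60 = 10
Step 5: 40 μL brought to 160 μL → factor 160/40 = 4
Step 6: 40 μL + 0.96 mL = 1000 μL total → factor 1000/40 = 25
Overall dilution factor = 8 × 50 × 4 × 10 × 4 × 25 = 1.6 × 10^6

1.60 × 10^6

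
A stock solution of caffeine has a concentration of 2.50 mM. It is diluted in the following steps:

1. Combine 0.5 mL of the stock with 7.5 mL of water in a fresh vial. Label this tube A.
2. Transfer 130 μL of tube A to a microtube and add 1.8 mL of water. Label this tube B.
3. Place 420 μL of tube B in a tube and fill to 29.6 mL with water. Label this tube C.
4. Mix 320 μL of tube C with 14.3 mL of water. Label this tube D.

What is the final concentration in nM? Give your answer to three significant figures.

Step 1: 0.5 mL + 7.5 mL = 8 mL total → factor 8/0.5 = 16
Step 2: 130 μL + 1.8 mL = 1930 μL total → factor 1930/130 = 14.846
Step 3: 420 μL brought to 29.6 mL → factor 29600/420 = 70.476
Step 4: 320 μL + 14.3 mL = 14620 μL total → factor 14620/320 = 45.688
Overall dilution factor = 16 × 14.846 × 70.476 × 45.688 = 7.6485 × 10^5
Final = 2.50 mM / 7.6485 × 10^5 = 3.269 × 10^-6 mM = 3.27 nM

3.27 nM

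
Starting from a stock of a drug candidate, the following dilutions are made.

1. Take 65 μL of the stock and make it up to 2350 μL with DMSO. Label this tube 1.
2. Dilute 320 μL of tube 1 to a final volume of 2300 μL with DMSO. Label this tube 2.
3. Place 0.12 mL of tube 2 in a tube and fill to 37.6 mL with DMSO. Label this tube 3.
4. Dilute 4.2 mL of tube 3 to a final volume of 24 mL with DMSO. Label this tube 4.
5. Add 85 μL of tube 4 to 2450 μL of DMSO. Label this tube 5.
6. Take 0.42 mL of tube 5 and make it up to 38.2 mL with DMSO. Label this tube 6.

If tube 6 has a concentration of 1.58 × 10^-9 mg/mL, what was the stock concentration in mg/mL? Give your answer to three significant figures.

Step 1: 65 μL brought to 2350 μL → factor 2350/65 = 36.154
Step 2: 320 μL brought to 2300 μL → factor 2300/320 = 7.1875
Step 3: 0.12 mL brought to 37.6 mL → factor 37.6/0.12 = 313.33
Step 4: 4.2 mL brought to 24 mL → factor 24/4.2 = 5.7143
Step 5: 85 μL + 2450 μL = 2535 μL total → factor 2535/85 = 29.824
Step 6: 0.42 mL brought to 38.2 mL → factor 38.2/0.42 = 90.952
Overall dilution factor = 36.154 × 7.1875 × 313.33 × 5.7143 × 29.824 × 90.952 = 1.262 × 10^9
Stock = 1.58 × 10^-9 mg/mL × 1.262 × 10^9 = 1.99 mg/mL

1.99 mg/mL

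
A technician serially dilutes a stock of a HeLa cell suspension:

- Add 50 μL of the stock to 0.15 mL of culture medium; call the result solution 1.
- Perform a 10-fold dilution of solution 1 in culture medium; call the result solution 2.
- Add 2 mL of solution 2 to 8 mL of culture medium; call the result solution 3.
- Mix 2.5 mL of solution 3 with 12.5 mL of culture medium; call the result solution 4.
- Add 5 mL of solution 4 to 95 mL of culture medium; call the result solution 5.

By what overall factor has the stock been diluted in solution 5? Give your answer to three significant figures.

2.40 × 10^4

Step 1: 50 μL + 0.15 mL = 200 μL total → factor 200/50 = 4
Step 2: 10-fold → factor 10
Step 3: 2 mL + 8 mL = 10 mL total → factor 10/2 = 5
Step 4: 2.5 mL + 12.5 mL = 15 mL total → factor 15/2.5 = 6
Step 5: 5 mL + 95 mL = 100 mL total → factor 100/5 = 20
Overall dilution factor = 4 × 10 × 5 × 6 × 20 = 24000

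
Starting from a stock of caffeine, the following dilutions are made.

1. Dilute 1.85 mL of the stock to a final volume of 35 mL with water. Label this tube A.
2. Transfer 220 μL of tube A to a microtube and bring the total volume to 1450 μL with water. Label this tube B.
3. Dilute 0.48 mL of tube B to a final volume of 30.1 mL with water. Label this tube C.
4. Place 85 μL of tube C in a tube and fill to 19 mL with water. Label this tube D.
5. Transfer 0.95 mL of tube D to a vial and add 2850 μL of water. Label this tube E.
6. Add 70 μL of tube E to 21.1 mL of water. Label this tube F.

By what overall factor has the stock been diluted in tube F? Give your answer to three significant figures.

2.11 × 10^9

Step 1: 1.85 mL brought to 35 mL → factor 35/1.85 = 18.919
Step 2: 220 μL brought to 1450 μL → factor 1450/220 = 6.5909
Step 3: 0.48 mL brought to 30.1 mL → factor 30.1/0.48 = 62.708
Step 4: 85 μL brought to 19 mL → factor 19000/85 = 223.53
Step 5: 0.95 mL + 2850 μL = 3.8 mL total → factor 3.8/0.95 = 4
Step 6: 70 μL + 21.1 mL = 21170 μL total → factor 21170/70 = 302.43
Overall dilution factor = 18.919 × 6.5909 × 62.708 × 223.53 × 4 × 302.43 = 2.1144 × 10^9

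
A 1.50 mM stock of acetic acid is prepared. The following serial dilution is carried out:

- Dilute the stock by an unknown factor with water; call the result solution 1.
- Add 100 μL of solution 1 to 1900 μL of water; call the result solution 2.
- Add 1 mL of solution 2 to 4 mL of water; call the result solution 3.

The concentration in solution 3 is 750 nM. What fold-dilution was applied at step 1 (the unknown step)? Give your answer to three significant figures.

20.0-fold

Step 1: unknown factor x
Step 2: 100 μL + 1900 μL = 2000 μL total → factor 2000/100 = 20
Step 3: 1 mL + 4 mL = 5 mL total → factor 5/1 = 5
Product of known-step factors = 100
Overall factor = 1.50 mM / (750 nM) = 2000
x = 2000 / 100 = 20.0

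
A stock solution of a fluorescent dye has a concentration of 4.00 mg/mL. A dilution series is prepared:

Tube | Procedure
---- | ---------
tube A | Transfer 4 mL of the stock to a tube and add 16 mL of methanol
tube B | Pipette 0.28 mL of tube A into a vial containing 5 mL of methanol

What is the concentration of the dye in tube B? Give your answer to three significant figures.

0.0424 mg/mL

Step 1: 4 mL + 16 mL = 20 mL total → factor 20/4 = 5
Step 2: 0.28 mL + 5 mL = 5.28 mL total → factor 5.28/0.28 = 18.857
Overall dilution factor = 5 × 18.857 = 94.286
Final = 4.00 mg/mL / 94.286 = 0.0424 mg/mL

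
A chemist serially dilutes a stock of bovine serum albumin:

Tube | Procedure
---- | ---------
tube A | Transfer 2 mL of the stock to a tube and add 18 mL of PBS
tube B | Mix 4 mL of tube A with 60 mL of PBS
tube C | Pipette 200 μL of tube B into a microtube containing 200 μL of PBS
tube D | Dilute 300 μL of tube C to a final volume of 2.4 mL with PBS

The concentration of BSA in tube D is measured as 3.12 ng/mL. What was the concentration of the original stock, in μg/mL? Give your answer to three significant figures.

7.99 μg/mL

Step 1: 2 mL + 18 mL = 20 mL total → factor 20/2 = 10
Step 2: 4 mL + 60 mL = 64 mL total → factor 64/4 = 16
Step 3: 200 μL + 200 μL = 400 μL total → factor 400/200 = 2
Step 4: 300 μL brought to 2.4 mL → factor 2400/300 = 8
Overall dilution factor = 10 × 16 × 2 × 8 = 2560
Stock = 3.12 ng/mL × 2560 = 7987 ng/mL = 7.99 μg/mL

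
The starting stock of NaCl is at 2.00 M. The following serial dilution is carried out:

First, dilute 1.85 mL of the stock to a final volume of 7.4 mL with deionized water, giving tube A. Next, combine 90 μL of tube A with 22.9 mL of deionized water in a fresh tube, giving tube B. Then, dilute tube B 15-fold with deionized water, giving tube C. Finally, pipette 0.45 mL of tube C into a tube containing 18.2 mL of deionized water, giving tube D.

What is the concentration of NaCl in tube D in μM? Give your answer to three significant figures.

Step 1: 1.85 mL brought to 7.4 mL → factor 7.4/1.85 = 4
Step 2: 90 μL + 22.9 mL = 22990 μL total → factor 22990/90 = 255.44
Step 3: 15-fold → factor 15
Step 4: 0.45 mL + 18.2 mL = 18.65 mL total → factor 18.65/0.45 = 41.444
Overall dilution factor = 4 × 255.44 × 15 × 41.444 = 6.3521 × 10^5
Final = 2.00 M / 6.3521 × 10^5 = 3.149 × 10^-6 M = 3.15 μM

3.15 μM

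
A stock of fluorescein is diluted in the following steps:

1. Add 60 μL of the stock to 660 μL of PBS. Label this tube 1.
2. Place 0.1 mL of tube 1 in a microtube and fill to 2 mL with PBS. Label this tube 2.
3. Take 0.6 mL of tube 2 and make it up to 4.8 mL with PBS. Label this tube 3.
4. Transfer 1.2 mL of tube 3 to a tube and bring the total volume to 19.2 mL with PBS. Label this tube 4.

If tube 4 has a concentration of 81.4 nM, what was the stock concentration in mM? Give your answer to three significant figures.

Step 1: 60 μL + 660 μL = 720 μL total → factor 720/60 = 12
Step 2: 0.1 mL brought to 2 mL → factor 2/0.1 = 20
Step 3: 0.6 mL brought to 4.8 mL → factor 4.8/0.6 = 8
Step 4: 1.2 mL brought to 19.2 mL → factor 19.2/1.2 = 16
Overall dilution factor = 12 × 20 × 8 × 16 = 30720
Stock = 81.4 nM × 30720 = 2.501 × 10^6 nM = 2.50 mM

2.50 mM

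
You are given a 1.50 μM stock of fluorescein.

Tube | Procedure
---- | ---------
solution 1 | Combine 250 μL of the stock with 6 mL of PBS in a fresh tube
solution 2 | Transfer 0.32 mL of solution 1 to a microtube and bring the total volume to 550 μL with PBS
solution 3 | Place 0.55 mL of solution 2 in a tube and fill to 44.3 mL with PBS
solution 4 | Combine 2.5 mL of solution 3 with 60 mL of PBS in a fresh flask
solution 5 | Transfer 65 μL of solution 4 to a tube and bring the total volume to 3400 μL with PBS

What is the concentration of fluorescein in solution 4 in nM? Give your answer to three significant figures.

0.0173 nM

Step 1: 250 μL + 6 mL = 6250 μL total → factor 6250/250 = 25
Step 2: 0.32 mL brought to 550 μL → factor 0.55/0.32 = 1.7188
Step 3: 0.55 mL brought to 44.3 mL → factor 44.3/0.55 = 80.545
Step 4: 2.5 mL + 60 mL = 62.5 mL total → factor 62.5/2.5 = 25
Dilution factor through solution 4 = 25 × 1.7188 × 80.545 × 25 = 86523
[solution 4] = 1.50 μM / 86523 = 1.734 × 10^-5 μM = 0.0173 nM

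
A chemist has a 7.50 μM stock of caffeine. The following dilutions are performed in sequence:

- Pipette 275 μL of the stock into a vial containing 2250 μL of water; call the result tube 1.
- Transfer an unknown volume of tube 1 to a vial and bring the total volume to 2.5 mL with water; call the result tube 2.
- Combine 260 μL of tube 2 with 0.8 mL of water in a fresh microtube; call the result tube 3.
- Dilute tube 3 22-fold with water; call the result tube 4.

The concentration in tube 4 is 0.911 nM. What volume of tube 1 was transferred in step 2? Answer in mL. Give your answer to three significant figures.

Step 1: 275 μL + 2250 μL = 2525 μL total → factor 2525/275 = 9.1818
Step 2: v brought to 2.5 mL → factor = 2.5 mL/v
Step 3: 260 μL + 0.8 mL = 1060 μL total → factor 1060/260 = 4.0769
Step 4: 22-fold → factor 22
Product of known-step factors = 823.54
Overall factor = 7.50 μM / (0.911 nM) = 8232.7
Step-2 factor = 8232.7 / 823.54 = 9.9968
v = 2.5 mL / 9.9968 = 0.250 mL

0.250 mL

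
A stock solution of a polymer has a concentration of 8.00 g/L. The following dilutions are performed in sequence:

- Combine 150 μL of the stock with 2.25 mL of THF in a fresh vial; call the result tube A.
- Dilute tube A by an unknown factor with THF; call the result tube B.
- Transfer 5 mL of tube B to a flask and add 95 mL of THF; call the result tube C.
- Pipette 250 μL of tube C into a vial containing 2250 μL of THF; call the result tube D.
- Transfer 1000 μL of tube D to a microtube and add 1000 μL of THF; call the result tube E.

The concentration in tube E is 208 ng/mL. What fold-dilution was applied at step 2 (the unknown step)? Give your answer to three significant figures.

Step 1: 150 μL + 2.25 mL = 2400 μL total → factor 2400/150 = 16
Step 2: unknown factor x
Step 3: 5 mL + 95 mL = 100 mL total → factor 100/5 = 20
Step 4: 250 μL + 2250 μL = 2500 μL total → factor 2500/250 = 10
Step 5: 1000 μL + 1000 μL = 2000 μL total → factor 2000/1000 = 2
Product of known-step factors = 6400
Overall factor = 8.00 g/L / (208 ng/mL) = 38462
x = 38462 / 6400 = 6.01

6.01-fold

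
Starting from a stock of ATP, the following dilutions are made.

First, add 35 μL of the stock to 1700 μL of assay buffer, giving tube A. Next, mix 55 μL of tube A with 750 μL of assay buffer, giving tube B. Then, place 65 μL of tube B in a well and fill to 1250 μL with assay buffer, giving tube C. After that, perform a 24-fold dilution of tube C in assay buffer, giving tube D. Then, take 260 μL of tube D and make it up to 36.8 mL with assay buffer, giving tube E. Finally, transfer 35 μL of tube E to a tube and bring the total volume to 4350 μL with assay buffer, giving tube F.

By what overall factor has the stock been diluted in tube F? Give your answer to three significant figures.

Step 1: 35 μL + 1700 μL = 1735 μL total → factor 1735/35 = 49.571
Step 2: 55 μL + 750 μL = 805 μL total → factor 805/55 = 14.636
Step 3: 65 μL brought to 1250 μL → factor 1250/65 = 19.231
Step 4: 24-fold → factor 24
Step 5: 260 μL brought to 36.8 mL → factor 36800/260 = 141.54
Step 6: 35 μL brought to 4350 μL → factor 4350/35 = 124.29
Overall dilution factor = 49.571 × 14.636 × 19.231 × 24 × 141.54 × 124.29 = 5.8907 × 10^9

5.89 × 10^9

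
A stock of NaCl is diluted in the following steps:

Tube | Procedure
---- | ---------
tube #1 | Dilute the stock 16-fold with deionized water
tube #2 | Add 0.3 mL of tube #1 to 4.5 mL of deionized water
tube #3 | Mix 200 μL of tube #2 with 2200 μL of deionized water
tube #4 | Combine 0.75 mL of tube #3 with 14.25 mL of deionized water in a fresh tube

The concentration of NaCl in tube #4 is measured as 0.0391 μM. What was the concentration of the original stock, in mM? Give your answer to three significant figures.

2.40 mM

Step 1: 16-fold → factor 16
Step 2: 0.3 mL + 4.5 mL = 4.8 mL total → factor 4.8/0.3 = 16
Step 3: 200 μL + 2200 μL = 2400 μL total → factor 2400/200 = 12
Step 4: 0.75 mL + 14.25 mL = 15 mL total → factor 15/0.75 = 20
Overall dilution factor = 16 × 16 × 12 × 20 = 61440
Stock = 0.0391 μM × 61440 = 2402 μM = 2.40 mM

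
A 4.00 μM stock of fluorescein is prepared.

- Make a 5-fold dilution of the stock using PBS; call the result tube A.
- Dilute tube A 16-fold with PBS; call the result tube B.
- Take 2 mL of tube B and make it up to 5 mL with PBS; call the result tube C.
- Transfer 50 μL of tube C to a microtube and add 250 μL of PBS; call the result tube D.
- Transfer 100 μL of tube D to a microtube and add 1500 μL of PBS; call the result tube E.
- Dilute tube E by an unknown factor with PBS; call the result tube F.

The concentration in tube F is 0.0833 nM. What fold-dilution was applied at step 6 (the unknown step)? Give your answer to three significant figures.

2.50-fold

Step 1: 5-fold → factor 5
Step 2: 16-fold → factor 16
Step 3: 2 mL brought to 5 mL → factor 5/2 = 2.5
Step 4: 50 μL + 250 μL = 300 μL total → factor 300/50 = 6
Step 5: 100 μL + 1500 μL = 1600 μL total → factor 1600/100 = 16
Step 6: unknown factor x
Product of known-step factors = 19200
Overall factor = 4.00 μM / (0.0833 nM) = 48019
x = 48019 / 19200 = 2.50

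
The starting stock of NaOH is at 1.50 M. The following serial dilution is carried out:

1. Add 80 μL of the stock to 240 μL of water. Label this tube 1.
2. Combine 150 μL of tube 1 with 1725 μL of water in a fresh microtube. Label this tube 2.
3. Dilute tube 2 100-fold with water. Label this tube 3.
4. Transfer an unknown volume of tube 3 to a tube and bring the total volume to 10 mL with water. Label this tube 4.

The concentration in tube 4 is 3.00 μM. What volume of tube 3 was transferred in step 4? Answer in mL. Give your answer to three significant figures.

Step 1: 80 μL + 240 μL = 320 μL total → factor 320/80 = 4
Step 2: 150 μL + 1725 μL = 1875 μL total → factor 1875/150 = 12.5
Step 3: 100-fold → factor 100
Step 4: v brought to 10 mL → factor = 10 mL/v
Product of known-step factors = 5000
Overall factor = 1.50 M / (3.00 μM) = 5 × 10^5
Step-4 factor = 5 × 10^5 / 5000 = 100
v = 10 mL / 100 = 0.100 mL

0.100 mL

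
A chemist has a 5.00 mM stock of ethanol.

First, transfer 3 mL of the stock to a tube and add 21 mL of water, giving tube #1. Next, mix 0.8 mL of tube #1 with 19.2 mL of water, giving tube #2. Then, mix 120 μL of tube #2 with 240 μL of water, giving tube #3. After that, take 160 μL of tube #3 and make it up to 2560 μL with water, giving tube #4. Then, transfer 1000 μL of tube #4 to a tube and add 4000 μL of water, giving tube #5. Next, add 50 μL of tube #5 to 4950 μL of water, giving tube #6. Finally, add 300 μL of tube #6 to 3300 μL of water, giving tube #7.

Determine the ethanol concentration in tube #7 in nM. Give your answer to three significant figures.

0.0868 nM

Step 1: 3 mL + 21 mL = 24 mL total → factor 24/3 = 8
Step 2: 0.8 mL + 19.2 mL = 20 mL total → factor 20/0.8 = 25
Step 3: 120 μL + 240 μL = 360 μL total → factor 360/120 = 3
Step 4: 160 μL brought to 2560 μL → factor 2560/160 = 16
Step 5: 1000 μL + 4000 μL = 5000 μL total → factor 5000/1000 = 5
Step 6: 50 μL + 4950 μL = 5000 μL total → factor 5000/50 = 100
Step 7: 300 μL + 3300 μL = 3600 μL total → factor 3600/300 = 12
Overall dilution factor = 8 × 25 × 3 × 16 × 5 × 100 × 12 = 5.76 × 10^7
Final = 5.00 mM / 5.76 × 10^7 = 8.681 × 10^-8 mM = 0.0868 nM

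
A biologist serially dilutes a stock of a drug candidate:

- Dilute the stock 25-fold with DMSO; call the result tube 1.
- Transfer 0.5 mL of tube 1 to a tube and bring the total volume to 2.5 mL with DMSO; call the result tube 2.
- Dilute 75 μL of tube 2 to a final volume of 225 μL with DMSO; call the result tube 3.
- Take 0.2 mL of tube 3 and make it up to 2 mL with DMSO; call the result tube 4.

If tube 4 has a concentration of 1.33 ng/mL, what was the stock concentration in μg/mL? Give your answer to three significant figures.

Step 1: 25-fold → factor 25
Step 2: 0.5 mL brought to 2.5 mL → factor 2.5/0.5 = 5
Step 3: 75 μL brought to 225 μL → factor 225/75 = 3
Step 4: 0.2 mL brought to 2 mL → factor 2/0.2 = 10
Overall dilution factor = 25 × 5 × 3 × 10 = 3750
Stock = 1.33 ng/mL × 3750 = 4988 ng/mL = 4.99 μg/mL

4.99 μg/mL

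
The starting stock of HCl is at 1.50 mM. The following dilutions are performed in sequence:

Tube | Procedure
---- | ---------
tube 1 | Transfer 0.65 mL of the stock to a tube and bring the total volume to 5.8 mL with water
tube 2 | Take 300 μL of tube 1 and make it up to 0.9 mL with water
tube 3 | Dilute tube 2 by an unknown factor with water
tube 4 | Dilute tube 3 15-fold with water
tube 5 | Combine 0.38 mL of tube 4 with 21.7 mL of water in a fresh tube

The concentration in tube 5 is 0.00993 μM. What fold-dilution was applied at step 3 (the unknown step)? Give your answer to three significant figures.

Step 1: 0.65 mL brought to 5.8 mL → factor 5.8/0.65 = 8.9231
Step 2: 300 μL brought to 0.9 mL → factor 900/300 = 3
Step 3: unknown factor x
Step 4: 15-fold → factor 15
Step 5: 0.38 mL + 21.7 mL = 22.08 mL total → factor 22.08/0.38 = 58.105
Product of known-step factors = 23331
Overall factor = 1.50 mM / (0.00993 μM) = 1.5106 × 10^5
x = 1.5106 × 10^5 / 23331 = 6.47

6.47-fold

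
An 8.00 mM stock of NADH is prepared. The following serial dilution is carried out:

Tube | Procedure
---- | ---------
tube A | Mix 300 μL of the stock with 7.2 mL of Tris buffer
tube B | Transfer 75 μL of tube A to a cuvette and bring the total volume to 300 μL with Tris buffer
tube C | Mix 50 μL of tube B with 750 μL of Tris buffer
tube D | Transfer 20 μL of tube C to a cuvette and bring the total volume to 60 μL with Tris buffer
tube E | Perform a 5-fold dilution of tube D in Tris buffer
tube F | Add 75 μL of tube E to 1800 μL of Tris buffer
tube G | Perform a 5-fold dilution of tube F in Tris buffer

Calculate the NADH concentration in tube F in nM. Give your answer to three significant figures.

Step 1: 300 μL + 7.2 mL = 7500 μL total → factor 7500/300 = 25
Step 2: 75 μL brought to 300 μL → factor 300/75 = 4
Step 3: 50 μL + 750 μL = 800 μL total → factor 800/50 = 16
Step 4: 20 μL brought to 60 μL → factor 60/20 = 3
Step 5: 5-fold → factor 5
Step 6: 75 μL + 1800 μL = 1875 μL total → factor 1875/75 = 25
Dilution factor through tube F = 25 × 4 × 16 × 3 × 5 × 25 = 6 × 10^5
[tube F] = 8.00 mM / 6 × 10^5 = 1.333 × 10^-5 mM = 13.3 nM

13.3 nM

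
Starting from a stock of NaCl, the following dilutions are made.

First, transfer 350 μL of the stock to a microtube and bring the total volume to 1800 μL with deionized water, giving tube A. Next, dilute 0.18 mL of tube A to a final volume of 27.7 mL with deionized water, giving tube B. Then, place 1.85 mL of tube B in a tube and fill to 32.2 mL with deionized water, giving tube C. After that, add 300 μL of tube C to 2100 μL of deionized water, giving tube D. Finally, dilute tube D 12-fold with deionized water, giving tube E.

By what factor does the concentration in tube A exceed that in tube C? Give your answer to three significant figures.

Step 1: 350 μL brought to 1800 μL → factor 1800/350 = 5.1429
Step 2: 0.18 mL brought to 27.7 mL → factor 27.7/0.18 = 153.89
Step 3: 1.85 mL brought to 32.2 mL → factor 32.2/1.85 = 17.405
Dilution factor to tube A = 5.1429; to tube C = 13775
[tube A]/[tube C] = (factor to tube C)/(factor to tube A) = 13775/5.1429 = 2.68 × 10^3

2.68 × 10^3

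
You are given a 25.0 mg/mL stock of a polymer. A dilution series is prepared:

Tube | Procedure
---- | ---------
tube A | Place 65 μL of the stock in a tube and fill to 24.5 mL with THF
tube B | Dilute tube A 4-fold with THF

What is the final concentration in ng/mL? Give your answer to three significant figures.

1.66 × 10^4 ng/mL

Step 1: 65 μL brought to 24.5 mL → factor 24500/65 = 376.92
Step 2: 4-fold → factor 4
Overall dilution factor = 376.92 × 4 = 1507.7
Final = 25.0 mg/mL / 1507.7 = 0.01658 mg/mL = 1.66 × 10^4 ng/mL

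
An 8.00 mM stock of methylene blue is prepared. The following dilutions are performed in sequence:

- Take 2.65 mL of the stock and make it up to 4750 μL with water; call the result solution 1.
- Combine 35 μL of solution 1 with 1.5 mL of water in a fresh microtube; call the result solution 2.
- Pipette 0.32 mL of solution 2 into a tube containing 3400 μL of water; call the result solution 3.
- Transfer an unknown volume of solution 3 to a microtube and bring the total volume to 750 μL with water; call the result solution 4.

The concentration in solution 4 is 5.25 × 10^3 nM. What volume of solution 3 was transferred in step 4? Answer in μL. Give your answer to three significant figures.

Step 1: 2.65 mL brought to 4750 μL → factor 4.75/2.65 = 1.7925
Step 2: 35 μL + 1.5 mL = 1535 μL total → factor 1535/35 = 43.857
Step 3: 0.32 mL + 3400 μL = 3.72 mL total → factor 3.72/0.32 = 11.625
Step 4: v brought to 750 μL → factor = 750 μL/v
Product of known-step factors = 913.86
Overall factor = 8.00 mM / (5.25 × 10^3 nM) = 1523.8
Step-4 factor = 1523.8 / 913.86 = 1.6674
v = 750 μL / 1.6674 = 450 μL

450 μL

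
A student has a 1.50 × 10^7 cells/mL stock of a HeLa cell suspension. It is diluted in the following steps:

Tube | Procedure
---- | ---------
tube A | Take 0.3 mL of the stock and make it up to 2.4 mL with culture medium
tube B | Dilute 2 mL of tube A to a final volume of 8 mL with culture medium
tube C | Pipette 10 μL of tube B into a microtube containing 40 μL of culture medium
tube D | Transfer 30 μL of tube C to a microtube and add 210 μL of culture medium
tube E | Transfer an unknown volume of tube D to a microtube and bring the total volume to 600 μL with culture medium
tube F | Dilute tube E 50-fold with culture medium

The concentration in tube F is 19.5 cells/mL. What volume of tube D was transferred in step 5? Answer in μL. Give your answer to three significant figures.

Step 1: 0.3 mL brought to 2.4 mL → factor 2.4/0.3 = 8
Step 2: 2 mL brought to 8 mL → factor 8/2 = 4
Step 3: 10 μL + 40 μL = 50 μL total → factor 50/10 = 5
Step 4: 30 μL + 210 μL = 240 μL total → factor 240/30 = 8
Step 5: v brought to 600 μL → factor = 600 μL/v
Step 6: 50-fold → factor 50
Product of known-step factors = 64000
Overall factor = 1.50 × 10^7 cells/mL / (19.5 cells/mL) = 7.6923 × 10^5
Step-5 factor = 7.6923 × 10^5 / 64000 = 12.019
v = 600 μL / 12.019 = 49.9 μL

49.9 μL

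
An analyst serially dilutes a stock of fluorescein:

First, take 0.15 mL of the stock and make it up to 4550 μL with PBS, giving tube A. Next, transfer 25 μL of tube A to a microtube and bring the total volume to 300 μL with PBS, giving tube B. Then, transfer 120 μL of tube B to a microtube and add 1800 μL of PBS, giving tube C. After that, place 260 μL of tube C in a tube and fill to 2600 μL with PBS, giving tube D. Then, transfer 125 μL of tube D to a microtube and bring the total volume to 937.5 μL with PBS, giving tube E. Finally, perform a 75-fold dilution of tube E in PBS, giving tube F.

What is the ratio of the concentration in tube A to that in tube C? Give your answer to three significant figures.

Step 1: 0.15 mL brought to 4550 μL → factor 4.55/0.15 = 30.333
Step 2: 25 μL brought to 300 μL → factor 300/25 = 12
Step 3: 120 μL + 1800 μL = 1920 μL total → factor 1920/120 = 16
Dilution factor to tube A = 30.333; to tube C = 5824
[tube A]/[tube C] = (factor to tube C)/(factor to tube A) = 5824/30.333 = 192

192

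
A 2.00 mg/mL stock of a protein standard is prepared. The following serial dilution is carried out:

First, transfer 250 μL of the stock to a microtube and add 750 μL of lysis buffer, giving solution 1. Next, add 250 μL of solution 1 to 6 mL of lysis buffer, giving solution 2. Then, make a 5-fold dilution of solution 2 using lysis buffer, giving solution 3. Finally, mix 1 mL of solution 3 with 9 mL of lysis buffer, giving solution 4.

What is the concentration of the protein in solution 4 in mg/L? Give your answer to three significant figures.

Step 1: 250 μL + 750 μL = 1000 μL total → factor 1000/250 = 4
Step 2: 250 μL + 6 mL = 6250 μL total → factor 6250/250 = 25
Step 3: 5-fold → factor 5
Step 4: 1 mL + 9 mL = 10 mL total → factor 10/1 = 10
Overall dilution factor = 4 × 25 × 5 × 10 = 5000
Final = 2.00 mg/mL / 5000 = 0.0004000 mg/mL = 0.400 mg/L

0.400 mg/L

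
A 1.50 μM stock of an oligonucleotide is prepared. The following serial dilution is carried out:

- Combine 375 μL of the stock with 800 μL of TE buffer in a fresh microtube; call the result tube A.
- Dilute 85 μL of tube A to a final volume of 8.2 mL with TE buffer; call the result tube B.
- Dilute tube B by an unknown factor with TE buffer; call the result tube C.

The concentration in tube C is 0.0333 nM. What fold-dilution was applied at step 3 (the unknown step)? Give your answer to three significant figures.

149-fold

Step 1: 375 μL + 800 μL = 1175 μL total → factor 1175/375 = 3.1333
Step 2: 85 μL brought to 8.2 mL → factor 8200/85 = 96.471
Step 3: unknown factor x
Product of known-step factors = 302.27
Overall factor = 1.50 μM / (0.0333 nM) = 45045
x = 45045 / 302.27 = 149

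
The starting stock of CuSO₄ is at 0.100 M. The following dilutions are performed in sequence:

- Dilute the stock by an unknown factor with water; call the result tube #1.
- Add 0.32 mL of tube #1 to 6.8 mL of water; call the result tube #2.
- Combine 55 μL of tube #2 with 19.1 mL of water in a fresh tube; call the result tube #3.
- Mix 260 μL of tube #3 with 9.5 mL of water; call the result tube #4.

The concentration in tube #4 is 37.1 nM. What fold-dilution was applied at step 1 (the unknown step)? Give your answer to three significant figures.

Step 1: unknown factor x
Step 2: 0.32 mL + 6.8 mL = 7.12 mL total → factor 7.12/0.32 = 22.25
Step 3: 55 μL + 19.1 mL = 19155 μL total → factor 19155/55 = 348.27
Step 4: 260 μL + 9.5 mL = 9760 μL total → factor 9760/260 = 37.538
Product of known-step factors = 2.9089 × 10^5
Overall factor = 0.100 M / (37.1 nM) = 2.6954 × 10^6
x = 2.6954 × 10^6 / 2.9089 × 10^5 = 9.27

9.27-fold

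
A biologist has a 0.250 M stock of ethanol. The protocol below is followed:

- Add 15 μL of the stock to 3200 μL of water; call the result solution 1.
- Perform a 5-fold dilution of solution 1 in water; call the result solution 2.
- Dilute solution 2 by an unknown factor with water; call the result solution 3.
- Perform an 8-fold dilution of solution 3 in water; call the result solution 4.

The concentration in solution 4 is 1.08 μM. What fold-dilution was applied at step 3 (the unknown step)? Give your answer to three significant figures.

Step 1: 15 μL + 3200 μL = 3215 μL total → factor 3215/15 = 214.33
Step 2: 5-fold → factor 5
Step 3: unknown factor x
Step 4: 8-fold → factor 8
Product of known-step factors = 8573.3
Overall factor = 0.250 M / (1.08 μM) = 2.3148 × 10^5
x = 2.3148 × 10^5 / 8573.3 = 27.0

27.0-fold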